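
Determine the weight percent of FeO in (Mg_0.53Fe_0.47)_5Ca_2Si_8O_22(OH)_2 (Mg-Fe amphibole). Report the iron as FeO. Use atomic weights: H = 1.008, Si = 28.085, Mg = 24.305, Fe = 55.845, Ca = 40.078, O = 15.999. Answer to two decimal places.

Formula mass = 886.472 g/mol.
2.35 Fe → 2.3500 mol FeO per formula unit; M(FeO) = 71.844, so FeO mass = 168.833 g.
168.833/886.472 × 100 = 19.05 wt%.

19.05 wt%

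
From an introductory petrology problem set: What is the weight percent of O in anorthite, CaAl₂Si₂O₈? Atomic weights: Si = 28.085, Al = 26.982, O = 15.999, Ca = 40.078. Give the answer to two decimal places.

Molar mass of CaAl₂Si₂O₈: 1*40.078 + 2*26.982 + 2*28.085 + 8*15.999 = 278.204 g/mol.
Mass of O per formula unit: 8 × 15.999 = 127.992 g.
Weight fraction O = 127.992 / 278.204 = 0.4601.

46.01 weight percent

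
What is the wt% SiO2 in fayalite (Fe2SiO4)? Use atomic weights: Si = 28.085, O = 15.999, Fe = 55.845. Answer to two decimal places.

29.49 wt%

Molar mass of Fe2SiO4 = 2×55.845 + 1×28.085 + 4×15.999 = 203.771 g/mol.
Each formula unit contains 1 Si, equivalent to 1/1 = 1.0000 mol SiO2.
M(SiO2) = 1×28.085 + 2×15.999 = 60.083 g/mol.
Mass of SiO2 per formula unit = 1.0000 × 60.083 = 60.083 g.
SiO2 wt% = 60.083 / 203.771 × 100 = 29.49%.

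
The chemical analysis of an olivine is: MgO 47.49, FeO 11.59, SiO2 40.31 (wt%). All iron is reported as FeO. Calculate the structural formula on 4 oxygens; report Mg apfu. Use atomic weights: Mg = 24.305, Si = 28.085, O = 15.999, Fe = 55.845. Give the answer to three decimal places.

MgO (M=40.304): mol = 1.17829; Mg = 1.17829, O = 1.17829.
FeO (M=71.844): mol = 0.16132; Fe = 0.16132, O = 0.16132.
SiO2 (M=60.083): mol = 0.67091; Si = 0.67091, O = 1.34182.
ΣO = 2.68143; factor = 4/ΣO = 1.49174.
Mg apfu = 1.17829 × 1.49174 = 1.758.

1.758 Mg apfu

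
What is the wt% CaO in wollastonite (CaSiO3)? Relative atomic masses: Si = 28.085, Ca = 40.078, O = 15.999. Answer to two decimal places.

48.28 wt%

Molar mass of CaSiO3 = 1×40.078 + 1×28.085 + 3×15.999 = 116.160 g/mol.
Each formula unit contains 1 Ca, equivalent to 1/1 = 1.0000 mol CaO.
M(CaO) = 1×40.078 + 1×15.999 = 56.077 g/mol.
Mass of CaO per formula unit = 1.0000 × 56.077 = 56.077 g.
CaO wt% = 56.077 / 116.160 × 100 = 48.28%.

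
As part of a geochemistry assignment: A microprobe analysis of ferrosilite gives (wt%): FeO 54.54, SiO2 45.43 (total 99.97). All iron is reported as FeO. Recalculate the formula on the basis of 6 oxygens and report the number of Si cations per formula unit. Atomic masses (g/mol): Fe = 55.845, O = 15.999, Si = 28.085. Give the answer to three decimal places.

FeO: 54.54/71.844 = 0.75914 mol → 0.75914 mol Fe, 0.75914 mol O.
SiO2: 45.43/60.083 = 0.75612 mol → 0.75612 mol Si, 1.51224 mol O.
Total oxygen = 2.27138 mol. Normalization factor = 6/2.27138 = 2.64157.
Si per 6 O = 0.75612 × 2.64157 = 1.997.

1.997 Si apfu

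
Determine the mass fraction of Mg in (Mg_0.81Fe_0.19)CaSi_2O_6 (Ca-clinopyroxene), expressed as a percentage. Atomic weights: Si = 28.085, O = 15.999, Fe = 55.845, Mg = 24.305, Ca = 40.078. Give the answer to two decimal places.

8.85 mass %

Molar mass of (Mg_0.81Fe_0.19)CaSi_2O_6: 0.81*24.305 + 0.19*55.845 + 1*40.078 + 2*28.085 + 6*15.999 = 222.540 g/mol.
Mass of Mg per formula unit: 0.81 × 24.305 = 19.687 g.
Weight fraction Mg = 19.687 / 222.540 = 0.0885.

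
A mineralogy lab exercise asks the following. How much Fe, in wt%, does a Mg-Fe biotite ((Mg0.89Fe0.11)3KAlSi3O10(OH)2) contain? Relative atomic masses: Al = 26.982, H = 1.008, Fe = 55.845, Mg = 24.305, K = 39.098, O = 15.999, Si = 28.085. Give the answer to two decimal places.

4.31 wt%

Molar mass of (Mg0.89Fe0.11)3KAlSi3O10(OH)2: 2.67·24.305 + 0.33·55.845 + 1·39.098 + 1·26.982 + 3·28.085 + 12·15.999 + 2·1.008 = 427.662 g/mol.
Mass of Fe per formula unit: 0.33 × 55.845 = 18.429 g.
Weight fraction Fe = 18.429 / 427.662 = 0.0431.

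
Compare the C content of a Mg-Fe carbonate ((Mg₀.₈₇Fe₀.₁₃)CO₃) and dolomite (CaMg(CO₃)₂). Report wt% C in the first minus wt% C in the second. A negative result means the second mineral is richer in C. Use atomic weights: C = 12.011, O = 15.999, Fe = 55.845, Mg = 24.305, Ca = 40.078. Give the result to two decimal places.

0.56 percentage points

C in (Mg₀.₈₇Fe₀.₁₃)CO₃: molar mass 88.413 g/mol; 1×12.011 = 12.011 g → 13.59 wt%.
C in CaMg(CO₃)₂: molar mass 184.399 g/mol; 2×12.011 = 24.022 g → 13.03 wt%.
Difference = 13.59 − 13.03 = 0.56 percentage points.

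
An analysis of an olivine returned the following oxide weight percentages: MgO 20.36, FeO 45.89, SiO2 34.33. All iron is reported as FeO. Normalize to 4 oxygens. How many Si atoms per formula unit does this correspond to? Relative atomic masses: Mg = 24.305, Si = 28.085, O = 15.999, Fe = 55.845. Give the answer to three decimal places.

0.999 Si apfu

MgO: 20.36/40.304 = 0.50516 mol → 0.50516 mol Mg, 0.50516 mol O.
FeO: 45.89/71.844 = 0.63875 mol → 0.63875 mol Fe, 0.63875 mol O.
SiO2: 34.33/60.083 = 0.57138 mol → 0.57138 mol Si, 1.14276 mol O.
Total oxygen = 2.28667 mol. Normalization factor = 4/2.28667 = 1.74927.
Si per 4 O = 0.57138 × 1.74927 = 0.999.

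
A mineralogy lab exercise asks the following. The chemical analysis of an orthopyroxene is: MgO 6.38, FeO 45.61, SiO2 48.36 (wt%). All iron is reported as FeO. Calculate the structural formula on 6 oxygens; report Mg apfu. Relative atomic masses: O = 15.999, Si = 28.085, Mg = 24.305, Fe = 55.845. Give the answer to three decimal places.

0.395 Mg apfu

MgO: 6.38/40.304 = 0.15830 mol → 0.15830 mol Mg, 0.15830 mol O.
FeO: 45.61/71.844 = 0.63485 mol → 0.63485 mol Fe, 0.63485 mol O.
SiO2: 48.36/60.083 = 0.80489 mol → 0.80489 mol Si, 1.60978 mol O.
Total oxygen = 2.40293 mol. Normalization factor = 6/2.40293 = 2.49695.
Mg per 6 O = 0.15830 × 2.49695 = 0.395.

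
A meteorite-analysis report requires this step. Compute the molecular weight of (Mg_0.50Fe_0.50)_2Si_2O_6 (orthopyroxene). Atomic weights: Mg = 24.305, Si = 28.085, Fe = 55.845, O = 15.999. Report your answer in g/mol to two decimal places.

The formula mass is the sum 1(24.305) + 1(55.845) + 2(28.085) + 6(15.999).

232.31 g/mol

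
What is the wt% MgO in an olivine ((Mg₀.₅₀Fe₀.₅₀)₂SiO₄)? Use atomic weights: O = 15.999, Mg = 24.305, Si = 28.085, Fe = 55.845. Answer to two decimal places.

23.40 wt%

Molar mass of (Mg₀.₅₀Fe₀.₅₀)₂SiO₄ = 1*24.305 + 1*55.845 + 1*28.085 + 4*15.999 = 172.231 g/mol.
Each formula unit contains 1 Mg, equivalent to 1/1 = 1.0000 mol MgO.
M(MgO) = 1×24.305 + 1×15.999 = 40.304 g/mol.
Mass of MgO per formula unit = 1.0000 × 40.304 = 40.304 g.
MgO wt% = 40.304 / 172.231 × 100 = 23.40%.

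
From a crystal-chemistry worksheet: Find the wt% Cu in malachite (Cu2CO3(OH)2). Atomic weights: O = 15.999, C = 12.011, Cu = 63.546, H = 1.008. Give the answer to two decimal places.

Formula mass = 2*63.546 + 1*12.011 + 5*15.999 + 2*1.008 = 221.114 g/mol, of which 127.092 g is Cu.
So Cu makes up 127.092/221.114 = 0.5748 of the mass, i.e. 57.48%.

57.48 mass %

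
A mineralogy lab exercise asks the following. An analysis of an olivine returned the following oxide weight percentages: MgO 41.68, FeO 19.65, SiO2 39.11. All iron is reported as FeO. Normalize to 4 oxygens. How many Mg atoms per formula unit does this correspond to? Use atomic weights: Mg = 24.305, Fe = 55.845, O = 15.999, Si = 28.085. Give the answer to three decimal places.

41.68 wt% MgO ÷ 40.304 g/mol = 1.03414 mol, giving 1.03414 Mg and 1.03414 O.
19.65 wt% FeO ÷ 71.844 g/mol = 0.27351 mol, giving 0.27351 Fe and 0.27351 O.
39.11 wt% SiO2 ÷ 60.083 g/mol = 0.65093 mol, giving 0.65093 Si and 1.30186 O.
Oxygen sums to 2.60951; scaling by 4/2.60951 = 1.53285 puts the formula on 4 O.
Mg: 1.03414 × 1.53285 = 1.585 atoms per formula unit.

1.585 Mg apfu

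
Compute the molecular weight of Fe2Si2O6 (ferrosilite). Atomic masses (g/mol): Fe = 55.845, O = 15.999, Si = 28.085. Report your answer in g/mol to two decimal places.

263.85 g/mol

Fe: 2 × 55.845 = 111.6900
Si: 2 × 28.085 = 56.1700
O: 6 × 15.999 = 95.9940
Summing the contributions gives the formula mass.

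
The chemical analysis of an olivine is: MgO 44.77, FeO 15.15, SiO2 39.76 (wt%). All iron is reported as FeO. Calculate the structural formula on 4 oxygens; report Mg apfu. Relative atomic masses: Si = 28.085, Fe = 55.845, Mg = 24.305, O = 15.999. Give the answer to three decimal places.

1.680 Mg apfu

MgO: 44.77/40.304 = 1.11081 mol → 1.11081 mol Mg, 1.11081 mol O.
FeO: 15.15/71.844 = 0.21087 mol → 0.21087 mol Fe, 0.21087 mol O.
SiO2: 39.76/60.083 = 0.66175 mol → 0.66175 mol Si, 1.32350 mol O.
Total oxygen = 2.64518 mol. Normalization factor = 4/2.64518 = 1.51218.
Mg per 4 O = 1.11081 × 1.51218 = 1.680.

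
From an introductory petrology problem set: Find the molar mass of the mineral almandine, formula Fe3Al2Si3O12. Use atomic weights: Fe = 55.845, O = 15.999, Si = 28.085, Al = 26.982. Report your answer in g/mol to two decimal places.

The formula mass is the sum 3*55.845 + 2*26.982 + 3*28.085 + 12*15.999.

497.74 g/mol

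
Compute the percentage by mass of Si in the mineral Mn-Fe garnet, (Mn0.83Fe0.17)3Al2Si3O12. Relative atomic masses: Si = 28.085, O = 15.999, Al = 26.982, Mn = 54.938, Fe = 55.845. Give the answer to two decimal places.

17.00 wt%

Molar mass of (Mn0.83Fe0.17)3Al2Si3O12: 2.49*54.938 + 0.51*55.845 + 2*26.982 + 3*28.085 + 12*15.999 = 495.484 g/mol.
Mass of Si per formula unit: 3 × 28.085 = 84.255 g.
Weight fraction Si = 84.255 / 495.484 = 0.1700.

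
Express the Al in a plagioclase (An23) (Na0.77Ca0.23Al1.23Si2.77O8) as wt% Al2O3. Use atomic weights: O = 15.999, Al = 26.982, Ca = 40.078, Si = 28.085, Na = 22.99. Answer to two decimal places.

Formula mass = 265.896 g/mol.
1.23 Al → 0.6150 mol Al2O3 per formula unit; M(Al2O3) = 101.961, so Al2O3 mass = 62.706 g.
62.706/265.896 × 100 = 23.58 wt%.

23.58 wt%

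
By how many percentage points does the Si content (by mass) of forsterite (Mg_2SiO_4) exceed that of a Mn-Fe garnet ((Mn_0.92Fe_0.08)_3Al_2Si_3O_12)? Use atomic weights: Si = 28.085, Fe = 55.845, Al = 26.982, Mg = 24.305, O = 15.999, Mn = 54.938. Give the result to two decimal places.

2.95 percentage points

M(Mg_2SiO_4) = 140.691 g/mol, so wt% Si = 28.085/140.691 × 100 = 19.96%.
M((Mn_0.92Fe_0.08)_3Al_2Si_3O_12) = 495.239 g/mol, so wt% Si = 84.255/495.239 × 100 = 17.01%.
19.96 − 17.01 = 2.95 pp.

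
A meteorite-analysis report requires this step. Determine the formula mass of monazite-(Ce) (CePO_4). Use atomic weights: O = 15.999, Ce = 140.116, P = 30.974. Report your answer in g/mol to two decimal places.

The formula mass is the sum 1*140.116 + 1*30.974 + 4*15.999.

235.09 g/mol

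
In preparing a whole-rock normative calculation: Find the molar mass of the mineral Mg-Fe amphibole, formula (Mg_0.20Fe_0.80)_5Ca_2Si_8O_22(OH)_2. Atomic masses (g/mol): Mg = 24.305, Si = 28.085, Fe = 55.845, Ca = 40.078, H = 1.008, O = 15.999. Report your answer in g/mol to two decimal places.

938.51 g/mol

M = 1*24.305 + 4*55.845 + 2*40.078 + 8*28.085 + 24*15.999 + 2*1.008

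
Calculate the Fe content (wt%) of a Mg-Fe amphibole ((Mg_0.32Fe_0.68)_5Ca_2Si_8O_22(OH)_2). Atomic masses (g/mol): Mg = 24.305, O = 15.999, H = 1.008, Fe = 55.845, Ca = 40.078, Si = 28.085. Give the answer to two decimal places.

20.65 wt%

Formula mass = 1.60·24.305 + 3.40·55.845 + 2·40.078 + 8·28.085 + 24·15.999 + 2·1.008 = 919.589 g/mol, of which 189.873 g is Fe.
So Fe makes up 189.873/919.589 = 0.2065 of the mass, i.e. 20.65%.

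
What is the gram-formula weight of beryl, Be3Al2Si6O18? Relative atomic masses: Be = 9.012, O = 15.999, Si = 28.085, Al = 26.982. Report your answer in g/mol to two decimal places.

537.49 g/mol

M = 3·9.012 + 2·26.982 + 6·28.085 + 18·15.999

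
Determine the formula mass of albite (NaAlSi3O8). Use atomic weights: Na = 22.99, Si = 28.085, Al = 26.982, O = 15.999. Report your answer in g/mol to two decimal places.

The formula mass is the sum 1(22.99) + 1(26.982) + 3(28.085) + 8(15.999).

262.22 g/mol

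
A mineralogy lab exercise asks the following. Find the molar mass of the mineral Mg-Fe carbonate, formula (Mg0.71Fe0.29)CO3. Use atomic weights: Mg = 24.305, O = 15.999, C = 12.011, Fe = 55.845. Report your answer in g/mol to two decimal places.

M = 0.71·24.305 + 0.29·55.845 + 1·12.011 + 3·15.999

93.46 g/mol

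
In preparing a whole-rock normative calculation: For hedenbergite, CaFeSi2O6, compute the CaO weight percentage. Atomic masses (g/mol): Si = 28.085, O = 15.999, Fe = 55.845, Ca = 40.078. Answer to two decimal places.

Formula mass = 248.087 g/mol.
1 Ca → 1.0000 mol CaO per formula unit; M(CaO) = 56.077, so CaO mass = 56.077 g.
56.077/248.087 × 100 = 22.60 wt%.

22.60 wt%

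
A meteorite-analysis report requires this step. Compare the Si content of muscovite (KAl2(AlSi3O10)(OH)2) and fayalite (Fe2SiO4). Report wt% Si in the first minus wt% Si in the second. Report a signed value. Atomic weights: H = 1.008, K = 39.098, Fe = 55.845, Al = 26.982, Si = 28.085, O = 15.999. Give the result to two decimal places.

First mineral: 84.255 g Si in 398.303 g formula = 21.15 wt% Si.
Second mineral: 28.085 g Si in 203.771 g formula = 13.78 wt% Si.
21.15% − 13.78% gives a difference of 7.37 percentage points.

7.37 percentage points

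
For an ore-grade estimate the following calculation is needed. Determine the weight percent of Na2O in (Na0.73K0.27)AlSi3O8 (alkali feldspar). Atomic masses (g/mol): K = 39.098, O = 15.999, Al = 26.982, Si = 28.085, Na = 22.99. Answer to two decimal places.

8.49 wt%

M((Na0.73K0.27)AlSi3O8) = 266.568 g/mol; M(Na2O) = 61.979 g/mol.
Moles Na2O per formula unit = 0.73 Na ÷ 2 = 0.3650.
Na2O fraction = (0.3650 × 61.979) / 266.568 = 22.622/266.568 = 0.0849.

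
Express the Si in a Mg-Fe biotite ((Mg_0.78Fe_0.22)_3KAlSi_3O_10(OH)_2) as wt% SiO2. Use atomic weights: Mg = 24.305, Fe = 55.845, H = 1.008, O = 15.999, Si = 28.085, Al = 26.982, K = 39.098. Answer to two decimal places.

41.15 wt%

Formula mass = 438.070 g/mol.
3 Si → 3.0000 mol SiO2 per formula unit; M(SiO2) = 60.083, so SiO2 mass = 180.249 g.
180.249/438.070 × 100 = 41.15 wt%.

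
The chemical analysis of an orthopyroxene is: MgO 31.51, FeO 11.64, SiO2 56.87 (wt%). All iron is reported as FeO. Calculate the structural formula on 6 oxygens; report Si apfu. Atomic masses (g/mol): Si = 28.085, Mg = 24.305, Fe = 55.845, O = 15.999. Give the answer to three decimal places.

2.002 Si apfu

MgO (M=40.304): mol = 0.78181; Mg = 0.78181, O = 0.78181.
FeO (M=71.844): mol = 0.16202; Fe = 0.16202, O = 0.16202.
SiO2 (M=60.083): mol = 0.94652; Si = 0.94652, O = 1.89304.
ΣO = 2.83687; factor = 6/ΣO = 2.11501.
Si apfu = 0.94652 × 2.11501 = 2.002.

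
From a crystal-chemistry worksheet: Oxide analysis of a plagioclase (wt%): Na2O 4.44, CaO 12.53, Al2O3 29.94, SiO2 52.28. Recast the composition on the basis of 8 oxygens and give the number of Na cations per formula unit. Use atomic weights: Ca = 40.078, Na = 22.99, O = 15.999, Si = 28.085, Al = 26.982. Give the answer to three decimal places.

Na2O: 4.44/61.979 = 0.07164 mol → 0.14328 mol Na, 0.07164 mol O.
CaO: 12.53/56.077 = 0.22344 mol → 0.22344 mol Ca, 0.22344 mol O.
Al2O3: 29.94/101.961 = 0.29364 mol → 0.58728 mol Al, 0.88092 mol O.
SiO2: 52.28/60.083 = 0.87013 mol → 0.87013 mol Si, 1.74026 mol O.
Total oxygen = 2.91626 mol. Normalization factor = 8/2.91626 = 2.74324.
Na per 8 O = 0.14328 × 2.74324 = 0.393.

0.393 Na apfu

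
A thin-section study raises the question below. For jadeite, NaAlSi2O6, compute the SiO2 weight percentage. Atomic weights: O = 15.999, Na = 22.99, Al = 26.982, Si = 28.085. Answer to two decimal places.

Molar mass of NaAlSi2O6 = 1×22.99 + 1×26.982 + 2×28.085 + 6×15.999 = 202.136 g/mol.
Each formula unit contains 2 Si, equivalent to 2/1 = 2.0000 mol SiO2.
M(SiO2) = 1×28.085 + 2×15.999 = 60.083 g/mol.
Mass of SiO2 per formula unit = 2.0000 × 60.083 = 120.166 g.
SiO2 wt% = 120.166 / 202.136 × 100 = 59.45%.

59.45 wt%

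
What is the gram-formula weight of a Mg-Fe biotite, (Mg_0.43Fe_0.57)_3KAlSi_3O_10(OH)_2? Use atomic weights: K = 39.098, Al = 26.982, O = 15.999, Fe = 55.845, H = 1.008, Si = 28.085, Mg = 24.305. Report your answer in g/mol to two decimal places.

The formula mass is the sum 1.29(24.305) + 1.71(55.845) + 1(39.098) + 1(26.982) + 3(28.085) + 12(15.999) + 2(1.008).

471.19 g/mol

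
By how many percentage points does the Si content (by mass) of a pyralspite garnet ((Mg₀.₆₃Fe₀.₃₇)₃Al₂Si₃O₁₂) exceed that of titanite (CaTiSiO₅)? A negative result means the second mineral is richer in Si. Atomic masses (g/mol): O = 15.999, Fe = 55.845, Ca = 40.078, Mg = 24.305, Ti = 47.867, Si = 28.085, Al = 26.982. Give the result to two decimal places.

4.90 percentage points

First mineral: 84.255 g Si in 438.131 g formula = 19.23 wt% Si.
Second mineral: 28.085 g Si in 196.025 g formula = 14.33 wt% Si.
19.23% − 14.33% gives a difference of 4.90 percentage points.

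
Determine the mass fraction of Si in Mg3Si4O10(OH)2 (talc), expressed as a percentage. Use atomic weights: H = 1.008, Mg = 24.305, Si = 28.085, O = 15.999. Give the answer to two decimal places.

29.62 weight percent

Molar mass of Mg3Si4O10(OH)2: 3×24.305 + 4×28.085 + 12×15.999 + 2×1.008 = 379.259 g/mol.
Mass of Si per formula unit: 4 × 28.085 = 112.340 g.
Weight fraction Si = 112.340 / 379.259 = 0.2962.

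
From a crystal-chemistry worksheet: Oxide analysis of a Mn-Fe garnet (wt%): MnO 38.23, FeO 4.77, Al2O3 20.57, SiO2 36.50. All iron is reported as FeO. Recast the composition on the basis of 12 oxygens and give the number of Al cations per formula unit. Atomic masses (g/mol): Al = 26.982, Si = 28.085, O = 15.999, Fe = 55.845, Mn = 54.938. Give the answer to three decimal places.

1.996 Al apfu

MnO: 38.23/70.937 = 0.53893 mol → 0.53893 mol Mn, 0.53893 mol O.
FeO: 4.77/71.844 = 0.06639 mol → 0.06639 mol Fe, 0.06639 mol O.
Al2O3: 20.57/101.961 = 0.20174 mol → 0.40348 mol Al, 0.60522 mol O.
SiO2: 36.50/60.083 = 0.60749 mol → 0.60749 mol Si, 1.21498 mol O.
Total oxygen = 2.42552 mol. Normalization factor = 12/2.42552 = 4.94739.
Al per 12 O = 0.40348 × 4.94739 = 1.996.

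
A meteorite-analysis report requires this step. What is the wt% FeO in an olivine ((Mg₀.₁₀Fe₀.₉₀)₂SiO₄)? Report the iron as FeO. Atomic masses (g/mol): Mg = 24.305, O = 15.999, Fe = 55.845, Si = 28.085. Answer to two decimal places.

M((Mg₀.₁₀Fe₀.₉₀)₂SiO₄) = 197.463 g/mol; M(FeO) = 71.844 g/mol.
Moles FeO per formula unit = 1.80 Fe ÷ 1 = 1.8000.
FeO fraction = (1.8000 × 71.844) / 197.463 = 129.319/197.463 = 0.6549.

65.49 wt%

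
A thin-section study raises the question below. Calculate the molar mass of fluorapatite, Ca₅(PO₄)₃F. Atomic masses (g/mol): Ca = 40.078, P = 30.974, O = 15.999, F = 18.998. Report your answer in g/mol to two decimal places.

504.30 g/mol

The formula mass is the sum 5*40.078 + 3*30.974 + 12*15.999 + 1*18.998.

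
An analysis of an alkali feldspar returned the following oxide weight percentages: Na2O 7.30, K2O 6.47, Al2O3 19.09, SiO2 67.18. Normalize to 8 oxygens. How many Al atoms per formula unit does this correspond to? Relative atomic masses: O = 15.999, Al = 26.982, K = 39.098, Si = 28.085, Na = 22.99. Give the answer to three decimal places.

7.30 wt% Na2O ÷ 61.979 g/mol = 0.11778 mol, giving 0.23556 Na and 0.11778 O.
6.47 wt% K2O ÷ 94.195 g/mol = 0.06869 mol, giving 0.13738 K and 0.06869 O.
19.09 wt% Al2O3 ÷ 101.961 g/mol = 0.18723 mol, giving 0.37446 Al and 0.56169 O.
67.18 wt% SiO2 ÷ 60.083 g/mol = 1.11812 mol, giving 1.11812 Si and 2.23624 O.
Oxygen sums to 2.98440; scaling by 8/2.98440 = 2.68061 puts the formula on 8 O.
Al: 0.37446 × 2.68061 = 1.004 atoms per formula unit.

1.004 Al apfu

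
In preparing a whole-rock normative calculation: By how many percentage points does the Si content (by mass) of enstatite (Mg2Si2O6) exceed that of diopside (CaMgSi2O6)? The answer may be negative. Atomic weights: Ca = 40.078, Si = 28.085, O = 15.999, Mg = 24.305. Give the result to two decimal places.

Si in Mg2Si2O6: molar mass 200.774 g/mol; 2×28.085 = 56.170 g → 27.98 wt%.
Si in CaMgSi2O6: molar mass 216.547 g/mol; 2×28.085 = 56.170 g → 25.94 wt%.
Difference = 27.98 − 25.94 = 2.04 percentage points.

2.04 percentage points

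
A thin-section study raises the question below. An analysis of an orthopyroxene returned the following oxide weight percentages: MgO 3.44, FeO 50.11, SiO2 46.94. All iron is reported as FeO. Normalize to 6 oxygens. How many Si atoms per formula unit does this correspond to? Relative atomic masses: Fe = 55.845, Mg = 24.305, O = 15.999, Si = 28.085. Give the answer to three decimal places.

1.999 Si apfu

3.44 wt% MgO ÷ 40.304 g/mol = 0.08535 mol, giving 0.08535 Mg and 0.08535 O.
50.11 wt% FeO ÷ 71.844 g/mol = 0.69748 mol, giving 0.69748 Fe and 0.69748 O.
46.94 wt% SiO2 ÷ 60.083 g/mol = 0.78125 mol, giving 0.78125 Si and 1.56250 O.
Oxygen sums to 2.34533; scaling by 6/2.34533 = 2.55828 puts the formula on 6 O.
Si: 0.78125 × 2.55828 = 1.999 atoms per formula unit.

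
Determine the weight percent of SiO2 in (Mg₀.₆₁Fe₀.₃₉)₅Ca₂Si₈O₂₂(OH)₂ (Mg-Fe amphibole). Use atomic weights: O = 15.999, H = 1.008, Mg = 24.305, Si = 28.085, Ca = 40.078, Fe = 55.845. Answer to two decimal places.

M((Mg₀.₆₁Fe₀.₃₉)₅Ca₂Si₈O₂₂(OH)₂) = 873.856 g/mol; M(SiO2) = 60.083 g/mol.
Moles SiO2 per formula unit = 8 Si ÷ 1 = 8.0000.
SiO2 fraction = (8.0000 × 60.083) / 873.856 = 480.664/873.856 = 0.5500.

55.00 wt%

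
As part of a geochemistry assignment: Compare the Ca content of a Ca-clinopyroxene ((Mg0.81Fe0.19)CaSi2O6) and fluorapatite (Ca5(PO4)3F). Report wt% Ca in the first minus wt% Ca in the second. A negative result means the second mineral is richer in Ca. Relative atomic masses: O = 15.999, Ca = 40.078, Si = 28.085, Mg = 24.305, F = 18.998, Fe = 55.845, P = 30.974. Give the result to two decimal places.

-21.73 percentage points

Ca in (Mg0.81Fe0.19)CaSi2O6: molar mass 222.540 g/mol; 1×40.078 = 40.078 g → 18.01 wt%.
Ca in Ca5(PO4)3F: molar mass 504.298 g/mol; 5×40.078 = 200.390 g → 39.74 wt%.
Difference = 18.01 − 39.74 = -21.73 percentage points.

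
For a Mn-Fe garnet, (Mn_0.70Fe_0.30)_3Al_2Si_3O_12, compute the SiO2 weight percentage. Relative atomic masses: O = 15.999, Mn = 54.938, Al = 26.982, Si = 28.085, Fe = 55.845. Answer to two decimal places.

36.35 wt%

Molar mass of (Mn_0.70Fe_0.30)_3Al_2Si_3O_12 = 2.10×54.938 + 0.90×55.845 + 2×26.982 + 3×28.085 + 12×15.999 = 495.837 g/mol.
Each formula unit contains 3 Si, equivalent to 3/1 = 3.0000 mol SiO2.
M(SiO2) = 1×28.085 + 2×15.999 = 60.083 g/mol.
Mass of SiO2 per formula unit = 3.0000 × 60.083 = 180.249 g.
SiO2 wt% = 180.249 / 495.837 × 100 = 36.35%.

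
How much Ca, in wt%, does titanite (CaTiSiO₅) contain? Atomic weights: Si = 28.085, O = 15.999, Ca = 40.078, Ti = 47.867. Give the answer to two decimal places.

20.45 wt%

Formula mass = 1*40.078 + 1*47.867 + 1*28.085 + 5*15.999 = 196.025 g/mol, of which 40.078 g is Ca.
So Ca makes up 40.078/196.025 = 0.2045 of the mass, i.e. 20.45%.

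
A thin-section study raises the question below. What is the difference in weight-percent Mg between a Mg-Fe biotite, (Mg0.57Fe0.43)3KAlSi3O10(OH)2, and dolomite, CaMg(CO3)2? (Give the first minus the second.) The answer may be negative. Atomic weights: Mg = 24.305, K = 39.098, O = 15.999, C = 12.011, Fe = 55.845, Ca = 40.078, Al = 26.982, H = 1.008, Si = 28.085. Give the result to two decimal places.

Mg in (Mg0.57Fe0.43)3KAlSi3O10(OH)2: molar mass 457.941 g/mol; 1.71×24.305 = 41.562 g → 9.08 wt%.
Mg in CaMg(CO3)2: molar mass 184.399 g/mol; 1×24.305 = 24.305 g → 13.18 wt%.
Difference = 9.08 − 13.18 = -4.10 percentage points.

-4.10 percentage points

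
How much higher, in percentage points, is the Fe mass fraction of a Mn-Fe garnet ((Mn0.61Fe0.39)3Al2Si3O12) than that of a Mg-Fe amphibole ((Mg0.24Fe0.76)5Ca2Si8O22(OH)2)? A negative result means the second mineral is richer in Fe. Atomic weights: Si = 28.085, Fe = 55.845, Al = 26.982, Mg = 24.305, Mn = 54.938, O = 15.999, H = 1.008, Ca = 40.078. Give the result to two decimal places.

-9.59 percentage points

M((Mn0.61Fe0.39)3Al2Si3O12) = 496.082 g/mol, so wt% Fe = 65.339/496.082 × 100 = 13.17%.
M((Mg0.24Fe0.76)5Ca2Si8O22(OH)2) = 932.205 g/mol, so wt% Fe = 212.211/932.205 × 100 = 22.76%.
13.17 − 22.76 = -9.59 pp.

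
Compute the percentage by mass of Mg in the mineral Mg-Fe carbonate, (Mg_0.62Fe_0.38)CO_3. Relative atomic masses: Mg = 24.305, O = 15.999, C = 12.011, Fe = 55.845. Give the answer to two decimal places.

15.65 mass %

M((Mg_0.62Fe_0.38)CO_3) = 96.298 g/mol.
Mg contributes 0.62 × 24.305 = 15.069 g per mole.
15.069/96.298 = 0.1565 → 15.65%.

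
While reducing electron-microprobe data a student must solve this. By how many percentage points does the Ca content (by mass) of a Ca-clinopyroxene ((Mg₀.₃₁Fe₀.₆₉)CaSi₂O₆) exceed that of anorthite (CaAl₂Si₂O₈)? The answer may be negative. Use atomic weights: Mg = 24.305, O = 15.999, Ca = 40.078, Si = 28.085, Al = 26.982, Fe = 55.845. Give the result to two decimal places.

2.41 percentage points

M((Mg₀.₃₁Fe₀.₆₉)CaSi₂O₆) = 238.310 g/mol, so wt% Ca = 40.078/238.310 × 100 = 16.82%.
M(CaAl₂Si₂O₈) = 278.204 g/mol, so wt% Ca = 40.078/278.204 × 100 = 14.41%.
16.82 − 14.41 = 2.41 pp.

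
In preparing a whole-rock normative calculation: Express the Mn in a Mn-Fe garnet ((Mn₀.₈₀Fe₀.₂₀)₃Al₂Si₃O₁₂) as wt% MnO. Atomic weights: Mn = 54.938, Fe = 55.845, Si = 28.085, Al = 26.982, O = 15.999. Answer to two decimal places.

34.35 wt%

M((Mn₀.₈₀Fe₀.₂₀)₃Al₂Si₃O₁₂) = 495.565 g/mol; M(MnO) = 70.937 g/mol.
Moles MnO per formula unit = 2.40 Mn ÷ 1 = 2.4000.
MnO fraction = (2.4000 × 70.937) / 495.565 = 170.249/495.565 = 0.3435.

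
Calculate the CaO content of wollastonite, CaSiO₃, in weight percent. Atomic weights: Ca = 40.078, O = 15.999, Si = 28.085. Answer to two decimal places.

Molar mass of CaSiO₃ = 1·40.078 + 1·28.085 + 3·15.999 = 116.160 g/mol.
Each formula unit contains 1 Ca, equivalent to 1/1 = 1.0000 mol CaO.
M(CaO) = 1×40.078 + 1×15.999 = 56.077 g/mol.
Mass of CaO per formula unit = 1.0000 × 56.077 = 56.077 g.
CaO wt% = 56.077 / 116.160 × 100 = 48.28%.

48.28 wt%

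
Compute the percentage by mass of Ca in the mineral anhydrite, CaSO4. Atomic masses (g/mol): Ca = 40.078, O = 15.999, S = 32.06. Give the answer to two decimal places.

Formula mass = 1·40.078 + 1·32.06 + 4·15.999 = 136.134 g/mol, of which 40.078 g is Ca.
So Ca makes up 40.078/136.134 = 0.2944 of the mass, i.e. 29.44%.

29.44 wt%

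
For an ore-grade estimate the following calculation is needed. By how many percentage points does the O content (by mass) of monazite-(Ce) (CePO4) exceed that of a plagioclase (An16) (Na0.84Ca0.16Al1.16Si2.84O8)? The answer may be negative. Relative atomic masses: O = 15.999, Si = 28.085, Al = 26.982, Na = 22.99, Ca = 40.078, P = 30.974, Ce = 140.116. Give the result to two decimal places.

O in CePO4: molar mass 235.086 g/mol; 4×15.999 = 63.996 g → 27.22 wt%.
O in Na0.84Ca0.16Al1.16Si2.84O8: molar mass 264.777 g/mol; 8×15.999 = 127.992 g → 48.34 wt%.
Difference = 27.22 − 48.34 = -21.12 percentage points.

-21.12 percentage points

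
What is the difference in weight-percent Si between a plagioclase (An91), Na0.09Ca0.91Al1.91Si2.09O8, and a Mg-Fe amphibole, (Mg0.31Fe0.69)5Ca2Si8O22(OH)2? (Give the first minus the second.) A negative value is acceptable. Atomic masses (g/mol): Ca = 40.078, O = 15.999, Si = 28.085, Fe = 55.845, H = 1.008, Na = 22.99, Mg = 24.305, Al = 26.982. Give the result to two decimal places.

M(Na0.09Ca0.91Al1.91Si2.09O8) = 276.765 g/mol, so wt% Si = 58.698/276.765 × 100 = 21.21%.
M((Mg0.31Fe0.69)5Ca2Si8O22(OH)2) = 921.166 g/mol, so wt% Si = 224.680/921.166 × 100 = 24.39%.
21.21 − 24.39 = -3.18 pp.

-3.18 percentage points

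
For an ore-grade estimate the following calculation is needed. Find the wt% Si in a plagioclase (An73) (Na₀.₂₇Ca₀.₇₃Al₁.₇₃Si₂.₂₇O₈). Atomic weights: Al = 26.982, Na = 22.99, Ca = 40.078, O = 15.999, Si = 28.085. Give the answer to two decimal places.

M(Na₀.₂₇Ca₀.₇₃Al₁.₇₃Si₂.₂₇O₈) = 273.888 g/mol.
Si contributes 2.27 × 28.085 = 63.753 g per mole.
63.753/273.888 = 0.2328 → 23.28%.

23.28 wt%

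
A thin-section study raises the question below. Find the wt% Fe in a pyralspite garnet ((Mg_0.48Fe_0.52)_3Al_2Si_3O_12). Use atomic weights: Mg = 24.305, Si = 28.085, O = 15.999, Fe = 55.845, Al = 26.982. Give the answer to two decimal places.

19.26 mass %

Molar mass of (Mg_0.48Fe_0.52)_3Al_2Si_3O_12: 1.44·24.305 + 1.56·55.845 + 2·26.982 + 3·28.085 + 12·15.999 = 452.324 g/mol.
Mass of Fe per formula unit: 1.56 × 55.845 = 87.118 g.
Weight fraction Fe = 87.118 / 452.324 = 0.1926.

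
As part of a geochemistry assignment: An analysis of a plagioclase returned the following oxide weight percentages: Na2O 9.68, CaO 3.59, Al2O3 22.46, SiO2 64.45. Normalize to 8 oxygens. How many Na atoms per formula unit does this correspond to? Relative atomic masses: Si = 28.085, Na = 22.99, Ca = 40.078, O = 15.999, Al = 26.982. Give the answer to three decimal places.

0.826 Na apfu

Na2O (M=61.979): mol = 0.15618; Na = 0.31236, O = 0.15618.
CaO (M=56.077): mol = 0.06402; Ca = 0.06402, O = 0.06402.
Al2O3 (M=101.961): mol = 0.22028; Al = 0.44056, O = 0.66084.
SiO2 (M=60.083): mol = 1.07268; Si = 1.07268, O = 2.14536.
ΣO = 3.02640; factor = 8/ΣO = 2.64340.
Na apfu = 0.31236 × 2.64340 = 0.826.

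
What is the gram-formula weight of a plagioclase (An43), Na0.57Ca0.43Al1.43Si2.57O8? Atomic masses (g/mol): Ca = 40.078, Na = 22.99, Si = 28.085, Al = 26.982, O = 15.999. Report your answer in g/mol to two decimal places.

The formula mass is the sum 0.57*22.99 + 0.43*40.078 + 1.43*26.982 + 2.57*28.085 + 8*15.999.

269.09 g/mol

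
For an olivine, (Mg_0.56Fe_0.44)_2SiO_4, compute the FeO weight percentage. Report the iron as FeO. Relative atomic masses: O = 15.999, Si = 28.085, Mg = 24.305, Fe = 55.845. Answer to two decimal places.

37.53 wt%

M((Mg_0.56Fe_0.44)_2SiO_4) = 168.446 g/mol; M(FeO) = 71.844 g/mol.
Moles FeO per formula unit = 0.88 Fe ÷ 1 = 0.8800.
FeO fraction = (0.8800 × 71.844) / 168.446 = 63.223/168.446 = 0.3753.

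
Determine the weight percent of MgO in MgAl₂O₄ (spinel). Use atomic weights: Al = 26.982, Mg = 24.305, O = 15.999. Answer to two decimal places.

28.33 wt%

Molar mass of MgAl₂O₄ = 1·24.305 + 2·26.982 + 4·15.999 = 142.265 g/mol.
Each formula unit contains 1 Mg, equivalent to 1/1 = 1.0000 mol MgO.
M(MgO) = 1×24.305 + 1×15.999 = 40.304 g/mol.
Mass of MgO per formula unit = 1.0000 × 40.304 = 40.304 g.
MgO wt% = 40.304 / 142.265 × 100 = 28.33%.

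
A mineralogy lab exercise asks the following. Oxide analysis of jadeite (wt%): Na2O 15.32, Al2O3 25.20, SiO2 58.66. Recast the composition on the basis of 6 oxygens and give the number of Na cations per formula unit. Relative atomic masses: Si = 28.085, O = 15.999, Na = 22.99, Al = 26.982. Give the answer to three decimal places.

Na2O: 15.32/61.979 = 0.24718 mol → 0.49436 mol Na, 0.24718 mol O.
Al2O3: 25.20/101.961 = 0.24715 mol → 0.49430 mol Al, 0.74145 mol O.
SiO2: 58.66/60.083 = 0.97632 mol → 0.97632 mol Si, 1.95264 mol O.
Total oxygen = 2.94127 mol. Normalization factor = 6/2.94127 = 2.03994.
Na per 6 O = 0.49436 × 2.03994 = 1.008.

1.008 Na apfu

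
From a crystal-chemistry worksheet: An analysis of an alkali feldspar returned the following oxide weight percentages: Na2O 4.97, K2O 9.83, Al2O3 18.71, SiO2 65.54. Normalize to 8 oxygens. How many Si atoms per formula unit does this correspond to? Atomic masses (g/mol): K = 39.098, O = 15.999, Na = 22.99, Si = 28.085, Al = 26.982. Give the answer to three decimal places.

Na2O (M=61.979): mol = 0.08019; Na = 0.16038, O = 0.08019.
K2O (M=94.195): mol = 0.10436; K = 0.20872, O = 0.10436.
Al2O3 (M=101.961): mol = 0.18350; Al = 0.36700, O = 0.55050.
SiO2 (M=60.083): mol = 1.09082; Si = 1.09082, O = 2.18164.
ΣO = 2.91669; factor = 8/ΣO = 2.74284.
Si apfu = 1.09082 × 2.74284 = 2.992.

2.992 Si apfu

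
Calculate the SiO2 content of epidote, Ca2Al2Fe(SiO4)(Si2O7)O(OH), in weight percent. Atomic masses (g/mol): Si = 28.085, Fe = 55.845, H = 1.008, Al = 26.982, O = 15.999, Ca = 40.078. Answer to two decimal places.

M(Ca2Al2Fe(SiO4)(Si2O7)O(OH)) = 483.215 g/mol; M(SiO2) = 60.083 g/mol.
Moles SiO2 per formula unit = 3 Si ÷ 1 = 3.0000.
SiO2 fraction = (3.0000 × 60.083) / 483.215 = 180.249/483.215 = 0.3730.

37.30 wt%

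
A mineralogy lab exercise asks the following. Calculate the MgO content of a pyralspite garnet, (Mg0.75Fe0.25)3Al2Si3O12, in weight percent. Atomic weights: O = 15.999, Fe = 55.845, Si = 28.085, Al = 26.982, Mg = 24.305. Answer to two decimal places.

Molar mass of (Mg0.75Fe0.25)3Al2Si3O12 = 2.25×24.305 + 0.75×55.845 + 2×26.982 + 3×28.085 + 12×15.999 = 426.777 g/mol.
Each formula unit contains 2.25 Mg, equivalent to 2.25/1 = 2.2500 mol MgO.
M(MgO) = 1×24.305 + 1×15.999 = 40.304 g/mol.
Mass of MgO per formula unit = 2.2500 × 40.304 = 90.684 g.
MgO wt% = 90.684 / 426.777 × 100 = 21.25%.

21.25 wt%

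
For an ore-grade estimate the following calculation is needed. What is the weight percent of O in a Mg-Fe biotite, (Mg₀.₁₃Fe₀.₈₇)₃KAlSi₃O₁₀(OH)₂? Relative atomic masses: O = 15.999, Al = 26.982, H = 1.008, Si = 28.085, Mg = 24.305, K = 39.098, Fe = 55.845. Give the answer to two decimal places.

38.43 wt%

Formula mass = 0.39*24.305 + 2.61*55.845 + 1*39.098 + 1*26.982 + 3*28.085 + 12*15.999 + 2*1.008 = 499.573 g/mol, of which 191.988 g is O.
So O makes up 191.988/499.573 = 0.3843 of the mass, i.e. 38.43%.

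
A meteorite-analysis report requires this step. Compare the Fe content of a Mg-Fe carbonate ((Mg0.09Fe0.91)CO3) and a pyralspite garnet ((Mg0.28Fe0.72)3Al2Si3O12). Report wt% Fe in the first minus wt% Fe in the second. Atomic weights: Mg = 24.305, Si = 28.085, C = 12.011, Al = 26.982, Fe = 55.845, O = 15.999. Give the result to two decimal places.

Fe in (Mg0.09Fe0.91)CO3: molar mass 113.014 g/mol; 0.91×55.845 = 50.819 g → 44.97 wt%.
Fe in (Mg0.28Fe0.72)3Al2Si3O12: molar mass 471.248 g/mol; 2.16×55.845 = 120.625 g → 25.60 wt%.
Difference = 44.97 − 25.60 = 19.37 percentage points.

19.37 percentage points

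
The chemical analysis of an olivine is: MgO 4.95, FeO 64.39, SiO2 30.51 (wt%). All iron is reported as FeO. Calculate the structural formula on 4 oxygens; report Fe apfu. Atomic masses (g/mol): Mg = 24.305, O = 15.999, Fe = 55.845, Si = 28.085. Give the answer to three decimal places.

1.762 Fe apfu

4.95 wt% MgO ÷ 40.304 g/mol = 0.12282 mol, giving 0.12282 Mg and 0.12282 O.
64.39 wt% FeO ÷ 71.844 g/mol = 0.89625 mol, giving 0.89625 Fe and 0.89625 O.
30.51 wt% SiO2 ÷ 60.083 g/mol = 0.50780 mol, giving 0.50780 Si and 1.01560 O.
Oxygen sums to 2.03467; scaling by 4/2.03467 = 1.96592 puts the formula on 4 O.
Fe: 0.89625 × 1.96592 = 1.762 atoms per formula unit.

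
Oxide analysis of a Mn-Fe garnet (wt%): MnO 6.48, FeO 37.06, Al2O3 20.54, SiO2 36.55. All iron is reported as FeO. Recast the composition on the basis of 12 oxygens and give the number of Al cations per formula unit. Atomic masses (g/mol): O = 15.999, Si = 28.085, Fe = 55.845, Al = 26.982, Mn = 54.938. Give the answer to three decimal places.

6.48 wt% MnO ÷ 70.937 g/mol = 0.09135 mol, giving 0.09135 Mn and 0.09135 O.
37.06 wt% FeO ÷ 71.844 g/mol = 0.51584 mol, giving 0.51584 Fe and 0.51584 O.
20.54 wt% Al2O3 ÷ 101.961 g/mol = 0.20145 mol, giving 0.40290 Al and 0.60435 O.
36.55 wt% SiO2 ÷ 60.083 g/mol = 0.60833 mol, giving 0.60833 Si and 1.21666 O.
Oxygen sums to 2.42820; scaling by 12/2.42820 = 4.94193 puts the formula on 12 O.
Al: 0.40290 × 4.94193 = 1.991 atoms per formula unit.

1.991 Al apfu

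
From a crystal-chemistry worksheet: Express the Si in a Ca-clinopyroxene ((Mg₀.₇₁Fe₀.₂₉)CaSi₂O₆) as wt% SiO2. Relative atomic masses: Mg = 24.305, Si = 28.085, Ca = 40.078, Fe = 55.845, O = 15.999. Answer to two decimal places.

Formula mass = 225.694 g/mol.
2 Si → 2.0000 mol SiO2 per formula unit; M(SiO2) = 60.083, so SiO2 mass = 120.166 g.
120.166/225.694 × 100 = 53.24 wt%.

53.24 wt%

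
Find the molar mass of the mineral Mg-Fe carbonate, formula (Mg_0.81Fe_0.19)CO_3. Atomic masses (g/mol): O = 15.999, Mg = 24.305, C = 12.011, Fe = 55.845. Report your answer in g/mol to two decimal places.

M = 0.81×24.305 + 0.19×55.845 + 1×12.011 + 3×15.999

90.31 g/mol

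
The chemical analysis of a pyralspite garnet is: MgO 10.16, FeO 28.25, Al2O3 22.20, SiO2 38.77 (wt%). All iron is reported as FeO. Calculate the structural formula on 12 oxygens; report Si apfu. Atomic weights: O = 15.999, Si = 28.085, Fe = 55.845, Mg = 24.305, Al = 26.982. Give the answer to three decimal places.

2.991 Si apfu

MgO (M=40.304): mol = 0.25208; Mg = 0.25208, O = 0.25208.
FeO (M=71.844): mol = 0.39321; Fe = 0.39321, O = 0.39321.
Al2O3 (M=101.961): mol = 0.21773; Al = 0.43546, O = 0.65319.
SiO2 (M=60.083): mol = 0.64527; Si = 0.64527, O = 1.29054.
ΣO = 2.58902; factor = 12/ΣO = 4.63496.
Si apfu = 0.64527 × 4.63496 = 2.991.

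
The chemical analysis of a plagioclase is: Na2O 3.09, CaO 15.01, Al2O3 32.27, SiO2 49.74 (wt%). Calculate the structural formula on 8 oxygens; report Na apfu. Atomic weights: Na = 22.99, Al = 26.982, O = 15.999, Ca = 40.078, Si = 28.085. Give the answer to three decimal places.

0.273 Na apfu

Na2O: 3.09/61.979 = 0.04986 mol → 0.09972 mol Na, 0.04986 mol O.
CaO: 15.01/56.077 = 0.26767 mol → 0.26767 mol Ca, 0.26767 mol O.
Al2O3: 32.27/101.961 = 0.31649 mol → 0.63298 mol Al, 0.94947 mol O.
SiO2: 49.74/60.083 = 0.82785 mol → 0.82785 mol Si, 1.65570 mol O.
Total oxygen = 2.92270 mol. Normalization factor = 8/2.92270 = 2.73720.
Na per 8 O = 0.09972 × 2.73720 = 0.273.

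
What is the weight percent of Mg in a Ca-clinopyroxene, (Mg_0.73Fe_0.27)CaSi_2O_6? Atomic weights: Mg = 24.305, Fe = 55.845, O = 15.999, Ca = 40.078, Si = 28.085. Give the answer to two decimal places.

Formula mass = 0.73·24.305 + 0.27·55.845 + 1·40.078 + 2·28.085 + 6·15.999 = 225.063 g/mol, of which 17.743 g is Mg.
So Mg makes up 17.743/225.063 = 0.0788 of the mass, i.e. 7.88%.

7.88 weight percent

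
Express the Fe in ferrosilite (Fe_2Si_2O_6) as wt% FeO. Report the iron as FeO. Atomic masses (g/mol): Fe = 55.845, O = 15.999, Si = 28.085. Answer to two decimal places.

54.46 wt%

M(Fe_2Si_2O_6) = 263.854 g/mol; M(FeO) = 71.844 g/mol.
Moles FeO per formula unit = 2 Fe ÷ 1 = 2.0000.
FeO fraction = (2.0000 × 71.844) / 263.854 = 143.688/263.854 = 0.5446.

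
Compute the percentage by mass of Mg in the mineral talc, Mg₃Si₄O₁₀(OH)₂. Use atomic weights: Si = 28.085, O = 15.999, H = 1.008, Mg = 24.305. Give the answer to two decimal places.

19.23 mass %

M(Mg₃Si₄O₁₀(OH)₂) = 379.259 g/mol.
Mg contributes 3 × 24.305 = 72.915 g per mole.
72.915/379.259 = 0.1923 → 19.23%.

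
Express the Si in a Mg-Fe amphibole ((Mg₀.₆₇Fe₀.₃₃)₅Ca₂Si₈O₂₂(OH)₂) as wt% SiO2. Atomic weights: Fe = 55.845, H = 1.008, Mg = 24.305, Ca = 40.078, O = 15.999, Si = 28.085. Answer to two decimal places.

55.61 wt%

M((Mg₀.₆₇Fe₀.₃₃)₅Ca₂Si₈O₂₂(OH)₂) = 864.394 g/mol; M(SiO2) = 60.083 g/mol.
Moles SiO2 per formula unit = 8 Si ÷ 1 = 8.0000.
SiO2 fraction = (8.0000 × 60.083) / 864.394 = 480.664/864.394 = 0.5561.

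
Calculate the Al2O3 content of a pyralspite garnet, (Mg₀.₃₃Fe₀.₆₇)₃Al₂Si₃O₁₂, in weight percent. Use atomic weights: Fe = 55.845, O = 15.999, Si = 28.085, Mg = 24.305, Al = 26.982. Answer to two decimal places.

Molar mass of (Mg₀.₃₃Fe₀.₆₇)₃Al₂Si₃O₁₂ = 0.99×24.305 + 2.01×55.845 + 2×26.982 + 3×28.085 + 12×15.999 = 466.517 g/mol.
Each formula unit contains 2 Al, equivalent to 2/2 = 1.0000 mol Al2O3.
M(Al2O3) = 2×26.982 + 3×15.999 = 101.961 g/mol.
Mass of Al2O3 per formula unit = 1.0000 × 101.961 = 101.961 g.
Al2O3 wt% = 101.961 / 466.517 × 100 = 21.86%.

21.86 wt%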